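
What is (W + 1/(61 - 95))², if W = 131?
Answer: 19829209/1156 ≈ 17153.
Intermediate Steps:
(W + 1/(61 - 95))² = (131 + 1/(61 - 95))² = (131 + 1/(-34))² = (131 - 1/34)² = (4453/34)² = 19829209/1156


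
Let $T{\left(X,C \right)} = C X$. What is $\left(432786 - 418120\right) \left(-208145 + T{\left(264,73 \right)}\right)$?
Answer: $-2770011418$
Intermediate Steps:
$\left(432786 - 418120\right) \left(-208145 + T{\left(264,73 \right)}\right) = \left(432786 - 418120\right) \left(-208145 + 73 \cdot 264\right) = 14666 \left(-208145 + 19272\right) = 14666 \left(-188873\right) = -2770011418$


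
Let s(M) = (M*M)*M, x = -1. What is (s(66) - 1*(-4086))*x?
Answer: -291582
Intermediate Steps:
s(M) = M³ (s(M) = M²*M = M³)
(s(66) - 1*(-4086))*x = (66³ - 1*(-4086))*(-1) = (287496 + 4086)*(-1) = 291582*(-1) = -291582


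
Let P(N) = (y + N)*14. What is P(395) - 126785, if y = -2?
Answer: -121283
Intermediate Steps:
P(N) = -28 + 14*N (P(N) = (-2 + N)*14 = -28 + 14*N)
P(395) - 126785 = (-28 + 14*395) - 126785 = (-28 + 5530) - 126785 = 5502 - 126785 = -121283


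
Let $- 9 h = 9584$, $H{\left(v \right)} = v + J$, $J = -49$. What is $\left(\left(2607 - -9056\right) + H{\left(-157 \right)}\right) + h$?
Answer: $\frac{93529}{9} \approx 10392.0$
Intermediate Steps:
$H{\left(v \right)} = -49 + v$ ($H{\left(v \right)} = v - 49 = -49 + v$)
$h = - \frac{9584}{9}$ ($h = \left(- \frac{1}{9}\right) 9584 = - \frac{9584}{9} \approx -1064.9$)
$\left(\left(2607 - -9056\right) + H{\left(-157 \right)}\right) + h = \left(\left(2607 - -9056\right) - 206\right) - \frac{9584}{9} = \left(\left(2607 + 9056\right) - 206\right) - \frac{9584}{9} = \left(11663 - 206\right) - \frac{9584}{9} = 11457 - \frac{9584}{9} = \frac{93529}{9}$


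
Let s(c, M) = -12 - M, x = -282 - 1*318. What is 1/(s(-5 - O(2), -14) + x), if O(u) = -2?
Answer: -1/598 ≈ -0.0016722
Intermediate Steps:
x = -600 (x = -282 - 318 = -600)
1/(s(-5 - O(2), -14) + x) = 1/((-12 - 1*(-14)) - 600) = 1/((-12 + 14) - 600) = 1/(2 - 600) = 1/(-598) = -1/598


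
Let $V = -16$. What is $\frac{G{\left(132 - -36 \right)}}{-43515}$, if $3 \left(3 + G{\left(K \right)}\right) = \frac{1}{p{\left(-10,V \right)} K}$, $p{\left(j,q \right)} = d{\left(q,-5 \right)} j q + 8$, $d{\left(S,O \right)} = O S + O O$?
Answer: $\frac{5082739}{73725132096} \approx 6.8942 \cdot 10^{-5}$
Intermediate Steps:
$d{\left(S,O \right)} = O^{2} + O S$ ($d{\left(S,O \right)} = O S + O^{2} = O^{2} + O S$)
$p{\left(j,q \right)} = 8 + j q \left(25 - 5 q\right)$ ($p{\left(j,q \right)} = - 5 \left(-5 + q\right) j q + 8 = \left(25 - 5 q\right) j q + 8 = j \left(25 - 5 q\right) q + 8 = j q \left(25 - 5 q\right) + 8 = 8 + j q \left(25 - 5 q\right)$)
$G{\left(K \right)} = -3 + \frac{1}{50424 K}$ ($G{\left(K \right)} = -3 + \frac{1}{3 \left(8 + 5 \left(-10\right) \left(-16\right) \left(5 - -16\right)\right) K} = -3 + \frac{1}{3 \left(8 + 5 \left(-10\right) \left(-16\right) \left(5 + 16\right)\right) K} = -3 + \frac{1}{3 \left(8 + 5 \left(-10\right) \left(-16\right) 21\right) K} = -3 + \frac{1}{3 \left(8 + 16800\right) K} = -3 + \frac{1}{3 \cdot 16808 K} = -3 + \frac{\frac{1}{16808} \frac{1}{K}}{3} = -3 + \frac{1}{50424 K}$)
$\frac{G{\left(132 - -36 \right)}}{-43515} = \frac{-3 + \frac{1}{50424 \left(132 - -36\right)}}{-43515} = \left(-3 + \frac{1}{50424 \left(132 + 36\right)}\right) \left(- \frac{1}{43515}\right) = \left(-3 + \frac{1}{50424 \cdot 168}\right) \left(- \frac{1}{43515}\right) = \left(-3 + \frac{1}{50424} \cdot \frac{1}{168}\right) \left(- \frac{1}{43515}\right) = \left(-3 + \frac{1}{8471232}\right) \left(- \frac{1}{43515}\right) = \left(- \frac{25413695}{8471232}\right) \left(- \frac{1}{43515}\right) = \frac{5082739}{73725132096}$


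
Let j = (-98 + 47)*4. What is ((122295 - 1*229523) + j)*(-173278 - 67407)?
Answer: 25857270920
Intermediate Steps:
j = -204 (j = -51*4 = -204)
((122295 - 1*229523) + j)*(-173278 - 67407) = ((122295 - 1*229523) - 204)*(-173278 - 67407) = ((122295 - 229523) - 204)*(-240685) = (-107228 - 204)*(-240685) = -107432*(-240685) = 25857270920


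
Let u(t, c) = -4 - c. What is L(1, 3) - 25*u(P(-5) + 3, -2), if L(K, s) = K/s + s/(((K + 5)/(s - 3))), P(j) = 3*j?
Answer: 151/3 ≈ 50.333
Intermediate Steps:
L(K, s) = K/s + s*(-3 + s)/(5 + K) (L(K, s) = K/s + s/(((5 + K)/(-3 + s))) = K/s + s*((-3 + s)/(5 + K)) = K/s + s*(-3 + s)/(5 + K))
L(1, 3) - 25*u(P(-5) + 3, -2) = (1² + 3³ - 3*3² + 5*1)/(3*(5 + 1)) - 25*(-4 - 1*(-2)) = (⅓)*(1 + 27 - 3*9 + 5)/6 - 25*(-4 + 2) = (⅓)*(⅙)*(1 + 27 - 27 + 5) - 25*(-2) = (⅓)*(⅙)*6 + 50 = ⅓ + 50 = 151/3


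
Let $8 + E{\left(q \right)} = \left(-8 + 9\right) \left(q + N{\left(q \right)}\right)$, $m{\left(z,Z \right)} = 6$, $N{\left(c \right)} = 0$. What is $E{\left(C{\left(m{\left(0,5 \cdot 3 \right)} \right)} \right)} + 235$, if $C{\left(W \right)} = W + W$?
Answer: $239$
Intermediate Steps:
$C{\left(W \right)} = 2 W$
$E{\left(q \right)} = -8 + q$ ($E{\left(q \right)} = -8 + \left(-8 + 9\right) \left(q + 0\right) = -8 + 1 q = -8 + q$)
$E{\left(C{\left(m{\left(0,5 \cdot 3 \right)} \right)} \right)} + 235 = \left(-8 + 2 \cdot 6\right) + 235 = \left(-8 + 12\right) + 235 = 4 + 235 = 239$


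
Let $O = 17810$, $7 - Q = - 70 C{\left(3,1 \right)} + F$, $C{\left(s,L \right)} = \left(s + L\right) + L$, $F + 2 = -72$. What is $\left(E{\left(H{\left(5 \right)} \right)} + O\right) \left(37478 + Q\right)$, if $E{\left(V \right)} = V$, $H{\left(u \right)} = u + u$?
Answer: $675538380$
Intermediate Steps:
$F = -74$ ($F = -2 - 72 = -74$)
$C{\left(s,L \right)} = s + 2 L$ ($C{\left(s,L \right)} = \left(L + s\right) + L = s + 2 L$)
$H{\left(u \right)} = 2 u$
$Q = 431$ ($Q = 7 - \left(- 70 \left(3 + 2 \cdot 1\right) - 74\right) = 7 - \left(- 70 \left(3 + 2\right) - 74\right) = 7 - \left(\left(-70\right) 5 - 74\right) = 7 - \left(-350 - 74\right) = 7 - -424 = 7 + 424 = 431$)
$\left(E{\left(H{\left(5 \right)} \right)} + O\right) \left(37478 + Q\right) = \left(2 \cdot 5 + 17810\right) \left(37478 + 431\right) = \left(10 + 17810\right) 37909 = 17820 \cdot 37909 = 675538380$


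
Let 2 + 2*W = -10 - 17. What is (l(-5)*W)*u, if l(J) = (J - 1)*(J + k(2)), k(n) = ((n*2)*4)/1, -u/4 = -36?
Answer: 137808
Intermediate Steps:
u = 144 (u = -4*(-36) = 144)
k(n) = 8*n (k(n) = ((2*n)*4)*1 = (8*n)*1 = 8*n)
l(J) = (-1 + J)*(16 + J) (l(J) = (J - 1)*(J + 8*2) = (-1 + J)*(J + 16) = (-1 + J)*(16 + J))
W = -29/2 (W = -1 + (-10 - 17)/2 = -1 + (½)*(-27) = -1 - 27/2 = -29/2 ≈ -14.500)
(l(-5)*W)*u = ((-16 + (-5)² + 15*(-5))*(-29/2))*144 = ((-16 + 25 - 75)*(-29/2))*144 = -66*(-29/2)*144 = 957*144 = 137808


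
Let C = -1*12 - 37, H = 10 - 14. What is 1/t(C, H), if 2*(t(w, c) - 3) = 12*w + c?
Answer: -1/293 ≈ -0.0034130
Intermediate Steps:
H = -4
C = -49 (C = -12 - 37 = -49)
t(w, c) = 3 + c/2 + 6*w (t(w, c) = 3 + (12*w + c)/2 = 3 + (c + 12*w)/2 = 3 + (c/2 + 6*w) = 3 + c/2 + 6*w)
1/t(C, H) = 1/(3 + (½)*(-4) + 6*(-49)) = 1/(3 - 2 - 294) = 1/(-293) = -1/293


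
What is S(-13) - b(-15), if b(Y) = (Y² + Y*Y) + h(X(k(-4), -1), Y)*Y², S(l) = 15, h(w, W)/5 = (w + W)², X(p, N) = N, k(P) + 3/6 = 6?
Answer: -288435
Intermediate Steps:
k(P) = 11/2 (k(P) = -½ + 6 = 11/2)
h(w, W) = 5*(W + w)² (h(w, W) = 5*(w + W)² = 5*(W + w)²)
b(Y) = 2*Y² + 5*Y²*(-1 + Y)² (b(Y) = (Y² + Y*Y) + (5*(Y - 1)²)*Y² = (Y² + Y²) + (5*(-1 + Y)²)*Y² = 2*Y² + 5*Y²*(-1 + Y)²)
S(-13) - b(-15) = 15 - (-15)²*(2 + 5*(-1 - 15)²) = 15 - 225*(2 + 5*(-16)²) = 15 - 225*(2 + 5*256) = 15 - 225*(2 + 1280) = 15 - 225*1282 = 15 - 1*288450 = 15 - 288450 = -288435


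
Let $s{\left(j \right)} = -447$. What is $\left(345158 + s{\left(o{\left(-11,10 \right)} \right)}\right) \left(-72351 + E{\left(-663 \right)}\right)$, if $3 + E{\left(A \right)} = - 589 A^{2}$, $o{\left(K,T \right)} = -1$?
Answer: $-89272735989945$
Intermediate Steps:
$E{\left(A \right)} = -3 - 589 A^{2}$
$\left(345158 + s{\left(o{\left(-11,10 \right)} \right)}\right) \left(-72351 + E{\left(-663 \right)}\right) = \left(345158 - 447\right) \left(-72351 - \left(3 + 589 \left(-663\right)^{2}\right)\right) = 344711 \left(-72351 - 258906144\right) = 344711 \left(-258978495\right) = -89272735989945$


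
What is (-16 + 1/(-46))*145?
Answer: -106865/46 ≈ -2323.2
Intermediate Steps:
(-16 + 1/(-46))*145 = (-16 - 1/46)*145 = -737/46*145 = -106865/46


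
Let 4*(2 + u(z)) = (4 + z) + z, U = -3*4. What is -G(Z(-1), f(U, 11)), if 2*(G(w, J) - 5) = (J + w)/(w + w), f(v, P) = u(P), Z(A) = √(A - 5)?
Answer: -21/4 + 3*I*√6/16 ≈ -5.25 + 0.45928*I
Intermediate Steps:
Z(A) = √(-5 + A)
U = -12
u(z) = -1 + z/2 (u(z) = -2 + ((4 + z) + z)/4 = -2 + (4 + 2*z)/4 = -2 + (1 + z/2) = -1 + z/2)
f(v, P) = -1 + P/2
G(w, J) = 5 + (J + w)/(4*w) (G(w, J) = 5 + ((J + w)/(w + w))/2 = 5 + ((J + w)/((2*w)))/2 = 5 + ((J + w)*(1/(2*w)))/2 = 5 + ((J + w)/(2*w))/2 = 5 + (J + w)/(4*w))
-G(Z(-1), f(U, 11)) = -((-1 + (½)*11) + 21*√(-5 - 1))/(4*(√(-5 - 1))) = -((-1 + 11/2) + 21*√(-6))/(4*(√(-6))) = -(9/2 + 21*(I*√6))/(4*(I*√6)) = -(-I*√6/6)*(9/2 + 21*I*√6)/4 = -(-1)*I*√6*(9/2 + 21*I*√6)/24 = I*√6*(9/2 + 21*I*√6)/24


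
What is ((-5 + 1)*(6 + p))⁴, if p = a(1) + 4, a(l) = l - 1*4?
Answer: 614656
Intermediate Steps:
a(l) = -4 + l (a(l) = l - 4 = -4 + l)
p = 1 (p = (-4 + 1) + 4 = -3 + 4 = 1)
((-5 + 1)*(6 + p))⁴ = ((-5 + 1)*(6 + 1))⁴ = (-4*7)⁴ = (-28)⁴ = 614656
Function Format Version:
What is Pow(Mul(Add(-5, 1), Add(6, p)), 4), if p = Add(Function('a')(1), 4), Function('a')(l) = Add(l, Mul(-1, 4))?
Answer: 614656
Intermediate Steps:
Function('a')(l) = Add(-4, l) (Function('a')(l) = Add(l, -4) = Add(-4, l))
p = 1 (p = Add(Add(-4, 1), 4) = Add(-3, 4) = 1)
Pow(Mul(Add(-5, 1), Add(6, p)), 4) = Pow(Mul(Add(-5, 1), Add(6, 1)), 4) = Pow(Mul(-4, 7), 4) = Pow(-28, 4) = 614656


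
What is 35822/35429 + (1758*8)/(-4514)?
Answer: -168286474/79963253 ≈ -2.1045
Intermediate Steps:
35822/35429 + (1758*8)/(-4514) = 35822*(1/35429) + 14064*(-1/4514) = 35822/35429 - 7032/2257 = -168286474/79963253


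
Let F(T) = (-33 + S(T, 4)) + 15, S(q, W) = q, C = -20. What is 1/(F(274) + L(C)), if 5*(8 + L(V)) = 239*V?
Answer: -1/708 ≈ -0.0014124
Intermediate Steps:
L(V) = -8 + 239*V/5 (L(V) = -8 + (239*V)/5 = -8 + 239*V/5)
F(T) = -18 + T (F(T) = (-33 + T) + 15 = -18 + T)
1/(F(274) + L(C)) = 1/((-18 + 274) + (-8 + (239/5)*(-20))) = 1/(256 + (-8 - 956)) = 1/(256 - 964) = 1/(-708) = -1/708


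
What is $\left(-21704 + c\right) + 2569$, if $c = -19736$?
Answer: $-38871$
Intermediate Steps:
$\left(-21704 + c\right) + 2569 = \left(-21704 - 19736\right) + 2569 = -41440 + 2569 = -38871$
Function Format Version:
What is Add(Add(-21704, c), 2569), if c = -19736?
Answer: -38871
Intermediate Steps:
Add(Add(-21704, c), 2569) = Add(Add(-21704, -19736), 2569) = Add(-41440, 2569) = -38871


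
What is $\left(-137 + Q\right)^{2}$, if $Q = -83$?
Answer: $48400$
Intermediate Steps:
$\left(-137 + Q\right)^{2} = \left(-137 - 83\right)^{2} = \left(-220\right)^{2} = 48400$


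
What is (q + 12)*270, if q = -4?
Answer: 2160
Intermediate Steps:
(q + 12)*270 = (-4 + 12)*270 = 8*270 = 2160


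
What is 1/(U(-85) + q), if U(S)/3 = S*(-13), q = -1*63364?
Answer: -1/60049 ≈ -1.6653e-5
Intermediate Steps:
q = -63364
U(S) = -39*S (U(S) = 3*(S*(-13)) = 3*(-13*S) = -39*S)
1/(U(-85) + q) = 1/(-39*(-85) - 63364) = 1/(3315 - 63364) = 1/(-60049) = -1/60049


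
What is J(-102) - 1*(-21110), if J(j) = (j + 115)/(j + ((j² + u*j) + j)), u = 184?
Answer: 180870467/8568 ≈ 21110.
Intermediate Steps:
J(j) = (115 + j)/(j² + 186*j) (J(j) = (j + 115)/(j + ((j² + 184*j) + j)) = (115 + j)/(j + (j² + 185*j)) = (115 + j)/(j² + 186*j))
J(-102) - 1*(-21110) = (115 - 102)/((-102)*(186 - 102)) - 1*(-21110) = -1/102*13/84 + 21110 = -1/102*1/84*13 + 21110 = -13/8568 + 21110 = 180870467/8568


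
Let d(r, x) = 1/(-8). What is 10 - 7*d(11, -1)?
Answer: 87/8 ≈ 10.875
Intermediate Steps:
d(r, x) = -1/8
10 - 7*d(11, -1) = 10 - 7*(-1/8) = 10 + 7/8 = 87/8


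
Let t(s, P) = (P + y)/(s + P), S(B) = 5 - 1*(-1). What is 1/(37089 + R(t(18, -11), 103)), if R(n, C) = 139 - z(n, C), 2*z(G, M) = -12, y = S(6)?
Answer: 1/37234 ≈ 2.6857e-5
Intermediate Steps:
S(B) = 6 (S(B) = 5 + 1 = 6)
y = 6
z(G, M) = -6 (z(G, M) = (1/2)*(-12) = -6)
t(s, P) = (6 + P)/(P + s) (t(s, P) = (P + 6)/(s + P) = (6 + P)/(P + s))
R(n, C) = 145 (R(n, C) = 139 - 1*(-6) = 139 + 6 = 145)
1/(37089 + R(t(18, -11), 103)) = 1/(37089 + 145) = 1/37234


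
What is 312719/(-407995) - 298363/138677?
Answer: -3369337652/1154684135 ≈ -2.9180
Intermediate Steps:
312719/(-407995) - 298363/138677 = 312719*(-1/407995) - 298363*1/138677 = -312719/407995 - 298363/138677 = -3369337652/1154684135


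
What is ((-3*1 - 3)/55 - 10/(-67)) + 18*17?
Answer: 1127758/3685 ≈ 306.04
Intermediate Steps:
((-3*1 - 3)/55 - 10/(-67)) + 18*17 = ((-3 - 3)*(1/55) - 10*(-1/67)) + 306 = (-6*1/55 + 10/67) + 306 = (-6/55 + 10/67) + 306 = 148/3685 + 306 = 1127758/3685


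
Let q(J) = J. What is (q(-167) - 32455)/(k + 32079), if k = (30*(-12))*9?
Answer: -10874/9613 ≈ -1.1312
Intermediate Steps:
k = -3240 (k = -360*9 = -3240)
(q(-167) - 32455)/(k + 32079) = (-167 - 32455)/(-3240 + 32079) = -32622/28839 = -32622*1/28839 = -10874/9613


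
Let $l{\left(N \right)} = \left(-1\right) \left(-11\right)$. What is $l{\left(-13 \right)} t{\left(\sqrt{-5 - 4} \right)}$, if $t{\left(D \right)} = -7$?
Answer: $-77$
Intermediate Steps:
$l{\left(N \right)} = 11$
$l{\left(-13 \right)} t{\left(\sqrt{-5 - 4} \right)} = 11 \left(-7\right) = -77$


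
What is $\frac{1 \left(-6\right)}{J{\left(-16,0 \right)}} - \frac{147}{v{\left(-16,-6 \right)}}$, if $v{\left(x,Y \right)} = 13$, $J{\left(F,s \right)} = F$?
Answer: $- \frac{1137}{104} \approx -10.933$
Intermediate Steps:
$\frac{1 \left(-6\right)}{J{\left(-16,0 \right)}} - \frac{147}{v{\left(-16,-6 \right)}} = \frac{1 \left(-6\right)}{-16} - \frac{147}{13} = \left(-6\right) \left(- \frac{1}{16}\right) - \frac{147}{13} = \frac{3}{8} - \frac{147}{13} = - \frac{1137}{104}$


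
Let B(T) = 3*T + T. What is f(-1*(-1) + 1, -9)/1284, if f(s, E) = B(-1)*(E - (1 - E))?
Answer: 19/321 ≈ 0.059190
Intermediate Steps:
B(T) = 4*T
f(s, E) = 4 - 8*E (f(s, E) = (4*(-1))*(E - (1 - E)) = -4*(E + (-1 + E)) = -4*(-1 + 2*E) = 4 - 8*E)
f(-1*(-1) + 1, -9)/1284 = (4 - 8*(-9))/1284 = (4 + 72)*(1/1284) = 76*(1/1284) = 19/321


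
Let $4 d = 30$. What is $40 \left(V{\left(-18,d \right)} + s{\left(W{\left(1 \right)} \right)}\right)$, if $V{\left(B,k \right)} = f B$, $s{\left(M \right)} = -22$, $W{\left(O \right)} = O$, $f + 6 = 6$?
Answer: $-880$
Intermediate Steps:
$f = 0$ ($f = -6 + 6 = 0$)
$d = \frac{15}{2}$ ($d = \frac{1}{4} \cdot 30 = \frac{15}{2} \approx 7.5$)
$V{\left(B,k \right)} = 0$ ($V{\left(B,k \right)} = 0 B = 0$)
$40 \left(V{\left(-18,d \right)} + s{\left(W{\left(1 \right)} \right)}\right) = 40 \left(0 - 22\right) = 40 \left(-22\right) = -880$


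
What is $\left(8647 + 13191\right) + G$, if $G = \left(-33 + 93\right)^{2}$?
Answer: $25438$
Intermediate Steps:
$G = 3600$ ($G = 60^{2} = 3600$)
$\left(8647 + 13191\right) + G = \left(8647 + 13191\right) + 3600 = 21838 + 3600 = 25438$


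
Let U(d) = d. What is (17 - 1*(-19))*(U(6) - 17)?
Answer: -396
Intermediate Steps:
(17 - 1*(-19))*(U(6) - 17) = (17 - 1*(-19))*(6 - 17) = (17 + 19)*(-11) = 36*(-11) = -396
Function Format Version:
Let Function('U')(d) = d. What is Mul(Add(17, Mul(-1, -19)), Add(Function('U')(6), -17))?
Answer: -396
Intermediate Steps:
Mul(Add(17, Mul(-1, -19)), Add(Function('U')(6), -17)) = Mul(Add(17, Mul(-1, -19)), Add(6, -17)) = Mul(Add(17, 19), -11) = Mul(36, -11) = -396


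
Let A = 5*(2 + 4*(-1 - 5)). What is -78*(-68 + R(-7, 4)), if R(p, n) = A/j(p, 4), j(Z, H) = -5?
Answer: 3588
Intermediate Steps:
A = -110 (A = 5*(2 + 4*(-6)) = 5*(2 - 24) = 5*(-22) = -110)
R(p, n) = 22 (R(p, n) = -110/(-5) = -110*(-1/5) = 22)
-78*(-68 + R(-7, 4)) = -78*(-68 + 22) = -78*(-46) = 3588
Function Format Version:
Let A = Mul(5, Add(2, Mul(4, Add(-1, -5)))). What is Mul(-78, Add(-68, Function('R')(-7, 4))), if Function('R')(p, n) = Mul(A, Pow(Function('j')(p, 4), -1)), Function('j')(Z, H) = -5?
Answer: 3588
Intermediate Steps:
A = -110 (A = Mul(5, Add(2, Mul(4, -6))) = Mul(5, Add(2, -24)) = Mul(5, -22) = -110)
Function('R')(p, n) = 22 (Function('R')(p, n) = Mul(-110, Pow(-5, -1)) = Mul(-110, Rational(-1, 5)) = 22)
Mul(-78, Add(-68, Function('R')(-7, 4))) = Mul(-78, Add(-68, 22)) = Mul(-78, -46) = 3588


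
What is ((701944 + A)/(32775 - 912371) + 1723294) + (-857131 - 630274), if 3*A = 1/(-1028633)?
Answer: 640281824007191101/2714344416804 ≈ 2.3589e+5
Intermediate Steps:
A = -1/3085899 (A = (⅓)/(-1028633) = (⅓)*(-1/1028633) = -1/3085899 ≈ -3.2405e-7)
((701944 + A)/(32775 - 912371) + 1723294) + (-857131 - 630274) = ((701944 - 1/3085899)/(32775 - 912371) + 1723294) + (-857131 - 630274) = ((2166128287655/3085899)/(-879596) + 1723294) - 1487405 = ((2166128287655/3085899)*(-1/879596) + 1723294) - 1487405 = (-2166128287655/2714344416804 + 1723294) - 1487405 = 4677611281283544721/2714344416804 - 1487405 = 640281824007191101/2714344416804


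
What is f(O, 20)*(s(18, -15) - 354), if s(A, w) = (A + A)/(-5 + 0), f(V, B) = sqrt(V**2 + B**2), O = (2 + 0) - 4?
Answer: -3612*sqrt(101)/5 ≈ -7260.0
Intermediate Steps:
O = -2 (O = 2 - 4 = -2)
f(V, B) = sqrt(B**2 + V**2)
s(A, w) = -2*A/5 (s(A, w) = (2*A)/(-5) = (2*A)*(-1/5) = -2*A/5)
f(O, 20)*(s(18, -15) - 354) = sqrt(20**2 + (-2)**2)*(-2/5*18 - 354) = sqrt(400 + 4)*(-36/5 - 354) = sqrt(404)*(-1806/5) = (2*sqrt(101))*(-1806/5) = -3612*sqrt(101)/5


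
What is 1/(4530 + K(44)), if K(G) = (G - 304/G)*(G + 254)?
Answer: 11/171414 ≈ 6.4172e-5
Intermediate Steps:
K(G) = (254 + G)*(G - 304/G) (K(G) = (G - 304/G)*(254 + G) = (254 + G)*(G - 304/G))
1/(4530 + K(44)) = 1/(4530 + (-304 + 44² - 77216/44 + 254*44)) = 1/(4530 + (-304 + 1936 - 77216*1/44 + 11176)) = 1/(4530 + (-304 + 1936 - 19304/11 + 11176)) = 1/(4530 + 121584/11) = 1/(171414/11) = 11/171414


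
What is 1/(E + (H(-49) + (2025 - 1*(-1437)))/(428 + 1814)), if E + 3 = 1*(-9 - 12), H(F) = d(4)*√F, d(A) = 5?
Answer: -112875732/2534720941 - 78470*I/2534720941 ≈ -0.044532 - 3.0958e-5*I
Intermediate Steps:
H(F) = 5*√F
E = -24 (E = -3 + 1*(-9 - 12) = -3 + 1*(-21) = -3 - 21 = -24)
1/(E + (H(-49) + (2025 - 1*(-1437)))/(428 + 1814)) = 1/(-24 + (5*√(-49) + (2025 - 1*(-1437)))/(428 + 1814)) = 1/(-24 + (5*(7*I) + (2025 + 1437))/2242) = 1/(-24 + (35*I + 3462)*(1/2242)) = 1/(-24 + (3462 + 35*I)*(1/2242)) = 1/(-24 + (1731/1121 + 35*I/2242)) = 1/(-25173/1121 + 35*I/2242) = 5026564*(-25173/1121 - 35*I/2242)/2534720941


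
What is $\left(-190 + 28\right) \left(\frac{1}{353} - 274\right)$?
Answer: $\frac{15668802}{353} \approx 44388.0$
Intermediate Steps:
$\left(-190 + 28\right) \left(\frac{1}{353} - 274\right) = - 162 \left(\frac{1}{353} - 274\right) = \left(-162\right) \left(- \frac{96721}{353}\right) = \frac{15668802}{353}$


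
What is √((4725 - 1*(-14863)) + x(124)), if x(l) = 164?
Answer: 2*√4938 ≈ 140.54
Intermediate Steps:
√((4725 - 1*(-14863)) + x(124)) = √((4725 - 1*(-14863)) + 164) = √((4725 + 14863) + 164) = √(19588 + 164) = √19752 = 2*√4938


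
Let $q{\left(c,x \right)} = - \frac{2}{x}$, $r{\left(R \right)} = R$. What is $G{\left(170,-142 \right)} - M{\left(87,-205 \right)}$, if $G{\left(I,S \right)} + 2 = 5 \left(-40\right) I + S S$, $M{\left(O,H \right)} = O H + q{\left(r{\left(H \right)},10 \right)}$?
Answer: $\frac{19986}{5} \approx 3997.2$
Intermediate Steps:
$M{\left(O,H \right)} = - \frac{1}{5} + H O$ ($M{\left(O,H \right)} = O H - \frac{2}{10} = H O - \frac{1}{5} = - \frac{1}{5} + H O$)
$G{\left(I,S \right)} = -2 + S^{2} - 200 I$ ($G{\left(I,S \right)} = -2 + \left(5 \left(-40\right) I + S S\right) = -2 - \left(- S^{2} + 200 I\right) = -2 + S^{2} - 200 I$)
$G{\left(170,-142 \right)} - M{\left(87,-205 \right)} = \left(-2 + \left(-142\right)^{2} - 34000\right) - \left(- \frac{1}{5} - 17835\right) = \left(-2 + 20164 - 34000\right) - \left(- \frac{1}{5} - 17835\right) = -13838 - - \frac{89176}{5} = -13838 + \frac{89176}{5} = \frac{19986}{5}$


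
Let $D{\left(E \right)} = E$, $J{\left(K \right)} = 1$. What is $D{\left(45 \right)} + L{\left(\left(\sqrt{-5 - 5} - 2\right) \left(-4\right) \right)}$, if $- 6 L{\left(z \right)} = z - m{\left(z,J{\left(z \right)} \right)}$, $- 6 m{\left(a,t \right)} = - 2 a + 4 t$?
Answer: $44 + \frac{4 i \sqrt{10}}{9} \approx 44.0 + 1.4055 i$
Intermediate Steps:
$m{\left(a,t \right)} = - \frac{2 t}{3} + \frac{a}{3}$ ($m{\left(a,t \right)} = - \frac{- 2 a + 4 t}{6} = - \frac{2 t}{3} + \frac{a}{3}$)
$L{\left(z \right)} = - \frac{1}{9} - \frac{z}{9}$ ($L{\left(z \right)} = - \frac{z - \left(\left(- \frac{2}{3}\right) 1 + \frac{z}{3}\right)}{6} = - \frac{z - \left(- \frac{2}{3} + \frac{z}{3}\right)}{6} = - \frac{\frac{2}{3} + \frac{2 z}{3}}{6} = - \frac{1}{9} - \frac{z}{9}$)
$D{\left(45 \right)} + L{\left(\left(\sqrt{-5 - 5} - 2\right) \left(-4\right) \right)} = 45 - \left(\frac{1}{9} + \frac{\left(\sqrt{-5 - 5} - 2\right) \left(-4\right)}{9}\right) = 45 - \left(\frac{1}{9} + \frac{\left(\sqrt{-10} - 2\right) \left(-4\right)}{9}\right) = 45 - \left(\frac{1}{9} + \frac{\left(i \sqrt{10} - 2\right) \left(-4\right)}{9}\right) = 45 - \left(\frac{1}{9} + \frac{\left(-2 + i \sqrt{10}\right) \left(-4\right)}{9}\right) = 45 - \left(\frac{1}{9} + \frac{8 - 4 i \sqrt{10}}{9}\right) = 45 - \left(1 - \frac{4 i \sqrt{10}}{9}\right) = 44 + \frac{4 i \sqrt{10}}{9}$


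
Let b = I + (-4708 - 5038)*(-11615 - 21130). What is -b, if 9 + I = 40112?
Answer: -319172873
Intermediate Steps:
I = 40103 (I = -9 + 40112 = 40103)
b = 319172873 (b = 40103 + (-4708 - 5038)*(-11615 - 21130) = 40103 - 9746*(-32745) = 40103 + 319132770 = 319172873)
-b = -1*319172873 = -319172873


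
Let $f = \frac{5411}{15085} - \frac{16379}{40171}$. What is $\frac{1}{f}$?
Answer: $- \frac{86568505}{4244562} \approx -20.395$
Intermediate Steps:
$f = - \frac{4244562}{86568505}$ ($f = 5411 \cdot \frac{1}{15085} - \frac{16379}{40171} = \frac{773}{2155} - \frac{16379}{40171} = - \frac{4244562}{86568505} \approx -0.049031$)
$\frac{1}{f} = \frac{1}{- \frac{4244562}{86568505}} = - \frac{86568505}{4244562}$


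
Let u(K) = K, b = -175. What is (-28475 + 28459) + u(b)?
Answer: -191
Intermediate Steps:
(-28475 + 28459) + u(b) = (-28475 + 28459) - 175 = -16 - 175 = -191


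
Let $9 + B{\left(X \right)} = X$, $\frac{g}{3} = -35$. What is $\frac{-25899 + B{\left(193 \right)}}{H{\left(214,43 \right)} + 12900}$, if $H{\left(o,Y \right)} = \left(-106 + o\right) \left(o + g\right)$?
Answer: $- \frac{25715}{24672} \approx -1.0423$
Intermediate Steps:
$g = -105$ ($g = 3 \left(-35\right) = -105$)
$B{\left(X \right)} = -9 + X$
$H{\left(o,Y \right)} = \left(-106 + o\right) \left(-105 + o\right)$ ($H{\left(o,Y \right)} = \left(-106 + o\right) \left(o - 105\right) = \left(-106 + o\right) \left(-105 + o\right)$)
$\frac{-25899 + B{\left(193 \right)}}{H{\left(214,43 \right)} + 12900} = \frac{-25899 + \left(-9 + 193\right)}{\left(11130 + 214^{2} - 45154\right) + 12900} = \frac{-25899 + 184}{\left(11130 + 45796 - 45154\right) + 12900} = - \frac{25715}{11772 + 12900} = - \frac{25715}{24672}$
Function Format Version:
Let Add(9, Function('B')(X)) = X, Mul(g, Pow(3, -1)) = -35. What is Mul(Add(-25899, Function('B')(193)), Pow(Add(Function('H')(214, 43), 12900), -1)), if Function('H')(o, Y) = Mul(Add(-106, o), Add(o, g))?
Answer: Rational(-25715, 24672) ≈ -1.0423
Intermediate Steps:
g = -105 (g = Mul(3, -35) = -105)
Function('B')(X) = Add(-9, X)
Function('H')(o, Y) = Mul(Add(-106, o), Add(-105, o)) (Function('H')(o, Y) = Mul(Add(-106, o), Add(o, -105)) = Mul(Add(-106, o), Add(-105, o)))
Mul(Add(-25899, Function('B')(193)), Pow(Add(Function('H')(214, 43), 12900), -1)) = Mul(Add(-25899, Add(-9, 193)), Pow(Add(Add(11130, Pow(214, 2), Mul(-211, 214)), 12900), -1)) = Mul(Add(-25899, 184), Pow(Add(Add(11130, 45796, -45154), 12900), -1)) = Mul(-25715, Pow(Add(11772, 12900), -1)) = Mul(-25715, Pow(24672, -1)) = Mul(-25715, Rational(1, 24672)) = Rational(-25715, 24672)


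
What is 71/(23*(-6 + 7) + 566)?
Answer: 71/589 ≈ 0.12054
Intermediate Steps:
71/(23*(-6 + 7) + 566) = 71/(23*1 + 566) = 71/(23 + 566) = 71/589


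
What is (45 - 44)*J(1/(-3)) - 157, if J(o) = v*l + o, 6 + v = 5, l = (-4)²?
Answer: -520/3 ≈ -173.33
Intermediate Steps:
l = 16
v = -1 (v = -6 + 5 = -1)
J(o) = -16 + o (J(o) = -1*16 + o = -16 + o)
(45 - 44)*J(1/(-3)) - 157 = (45 - 44)*(-16 + 1/(-3)) - 157 = 1*(-16 - ⅓) - 157 = 1*(-49/3) - 157 = -49/3 - 157 = -520/3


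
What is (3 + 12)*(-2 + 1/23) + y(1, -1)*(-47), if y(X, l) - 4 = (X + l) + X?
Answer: -6080/23 ≈ -264.35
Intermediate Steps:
y(X, l) = 4 + l + 2*X (y(X, l) = 4 + ((X + l) + X) = 4 + (l + 2*X) = 4 + l + 2*X)
(3 + 12)*(-2 + 1/23) + y(1, -1)*(-47) = (3 + 12)*(-2 + 1/23) + (4 - 1 + 2*1)*(-47) = 15*(-2 + 1/23) + (4 - 1 + 2)*(-47) = 15*(-45/23) + 5*(-47) = -675/23 - 235 = -6080/23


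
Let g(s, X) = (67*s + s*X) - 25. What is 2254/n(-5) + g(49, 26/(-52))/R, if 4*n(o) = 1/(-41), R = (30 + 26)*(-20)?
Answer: -828035907/2240 ≈ -3.6966e+5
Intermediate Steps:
g(s, X) = -25 + 67*s + X*s (g(s, X) = (67*s + X*s) - 25 = -25 + 67*s + X*s)
R = -1120 (R = 56*(-20) = -1120)
n(o) = -1/164 (n(o) = (1/4)/(-41) = (1/4)*(-1/41) = -1/164)
2254/n(-5) + g(49, 26/(-52))/R = 2254/(-1/164) + (-25 + 67*49 + (26/(-52))*49)/(-1120) = 2254*(-164) + (-25 + 3283 + (26*(-1/52))*49)*(-1/1120) = -369656 + (-25 + 3283 - 1/2*49)*(-1/1120) = -369656 + (-25 + 3283 - 49/2)*(-1/1120) = -369656 + (6467/2)*(-1/1120) = -369656 - 6467/2240 = -828035907/2240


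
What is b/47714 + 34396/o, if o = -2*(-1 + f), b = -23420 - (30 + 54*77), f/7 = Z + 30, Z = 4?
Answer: -413564234/5654109 ≈ -73.144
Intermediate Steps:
f = 238 (f = 7*(4 + 30) = 7*34 = 238)
b = -27608 (b = -23420 - (30 + 4158) = -23420 - 1*4188 = -23420 - 4188 = -27608)
o = -474 (o = -2*(-1 + 238) = -2*237 = -474)
b/47714 + 34396/o = -27608/47714 + 34396/(-474) = -27608*1/47714 + 34396*(-1/474) = -13804/23857 - 17198/237 = -413564234/5654109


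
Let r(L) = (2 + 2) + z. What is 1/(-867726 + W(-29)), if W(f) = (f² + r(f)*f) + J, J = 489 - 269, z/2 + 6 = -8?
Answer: -1/865969 ≈ -1.1548e-6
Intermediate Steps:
z = -28 (z = -12 + 2*(-8) = -12 - 16 = -28)
r(L) = -24 (r(L) = (2 + 2) - 28 = 4 - 28 = -24)
J = 220
W(f) = 220 + f² - 24*f (W(f) = (f² - 24*f) + 220 = 220 + f² - 24*f)
1/(-867726 + W(-29)) = 1/(-867726 + (220 + (-29)² - 24*(-29))) = 1/(-867726 + (220 + 841 + 696)) = 1/(-867726 + 1757) = 1/(-865969) = -1/865969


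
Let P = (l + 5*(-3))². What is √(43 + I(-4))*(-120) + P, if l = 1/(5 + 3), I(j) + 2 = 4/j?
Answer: 14161/64 - 240*√10 ≈ -537.68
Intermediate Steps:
I(j) = -2 + 4/j
l = ⅛ (l = 1/8 = ⅛ ≈ 0.12500)
P = 14161/64 (P = (⅛ + 5*(-3))² = (⅛ - 15)² = (-119/8)² = 14161/64 ≈ 221.27)
√(43 + I(-4))*(-120) + P = √(43 + (-2 + 4/(-4)))*(-120) + 14161/64 = √(43 + (-2 + 4*(-¼)))*(-120) + 14161/64 = √(43 + (-2 - 1))*(-120) + 14161/64 = √(43 - 3)*(-120) + 14161/64 = √40*(-120) + 14161/64 = (2*√10)*(-120) + 14161/64 = -240*√10 + 14161/64 = 14161/64 - 240*√10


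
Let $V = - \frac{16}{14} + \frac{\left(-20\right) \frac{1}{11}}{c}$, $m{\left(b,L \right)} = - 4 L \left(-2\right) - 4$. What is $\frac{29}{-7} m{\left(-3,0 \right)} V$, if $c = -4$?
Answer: $- \frac{6148}{539} \approx -11.406$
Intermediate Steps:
$m{\left(b,L \right)} = -4 + 8 L$ ($m{\left(b,L \right)} = 8 L - 4 = -4 + 8 L$)
$V = - \frac{53}{77}$ ($V = - \frac{16}{14} + \frac{\left(-20\right) \frac{1}{11}}{-4} = \left(-16\right) \frac{1}{14} + \left(-20\right) \frac{1}{11} \left(- \frac{1}{4}\right) = - \frac{8}{7} - - \frac{5}{11} = - \frac{8}{7} + \frac{5}{11} = - \frac{53}{77} \approx -0.68831$)
$\frac{29}{-7} m{\left(-3,0 \right)} V = \frac{29}{-7} \left(-4 + 8 \cdot 0\right) \left(- \frac{53}{77}\right) = 29 \left(- \frac{1}{7}\right) \left(-4 + 0\right) \left(- \frac{53}{77}\right) = \left(- \frac{29}{7}\right) \left(-4\right) \left(- \frac{53}{77}\right) = \frac{116}{7} \left(- \frac{53}{77}\right) = - \frac{6148}{539}$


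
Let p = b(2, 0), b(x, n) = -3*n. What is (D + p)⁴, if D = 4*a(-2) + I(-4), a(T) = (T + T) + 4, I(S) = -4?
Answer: 256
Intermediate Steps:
a(T) = 4 + 2*T (a(T) = 2*T + 4 = 4 + 2*T)
p = 0 (p = -3*0 = 0)
D = -4 (D = 4*(4 + 2*(-2)) - 4 = 4*(4 - 4) - 4 = 4*0 - 4 = 0 - 4 = -4)
(D + p)⁴ = (-4 + 0)⁴ = (-4)⁴ = 256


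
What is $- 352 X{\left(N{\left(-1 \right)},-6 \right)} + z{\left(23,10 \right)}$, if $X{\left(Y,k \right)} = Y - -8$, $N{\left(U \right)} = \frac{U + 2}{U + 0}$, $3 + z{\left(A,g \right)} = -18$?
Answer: $-2485$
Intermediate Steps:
$z{\left(A,g \right)} = -21$ ($z{\left(A,g \right)} = -3 - 18 = -21$)
$N{\left(U \right)} = \frac{2 + U}{U}$
$X{\left(Y,k \right)} = 8 + Y$ ($X{\left(Y,k \right)} = Y + 8 = 8 + Y$)
$- 352 X{\left(N{\left(-1 \right)},-6 \right)} + z{\left(23,10 \right)} = - 352 \left(8 + \frac{2 - 1}{-1}\right) - 21 = - 352 \left(8 - 1\right) - 21 = \left(-352\right) 7 - 21 = -2464 - 21 = -2485$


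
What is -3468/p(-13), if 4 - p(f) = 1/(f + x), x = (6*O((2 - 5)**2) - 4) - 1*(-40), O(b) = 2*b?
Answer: -454308/523 ≈ -868.66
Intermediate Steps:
x = 144 (x = (6*(2*(2 - 5)**2) - 4) - 1*(-40) = (6*(2*(-3)**2) - 4) + 40 = (6*(2*9) - 4) + 40 = (6*18 - 4) + 40 = (108 - 4) + 40 = 104 + 40 = 144)
p(f) = 4 - 1/(144 + f) (p(f) = 4 - 1/(f + 144) = 4 - 1/(144 + f))
-3468/p(-13) = -3468*(144 - 13)/(575 + 4*(-13)) = -3468*131/(575 - 52) = -3468/((1/131)*523) = -3468/523/131 = -3468*131/523 = -454308/523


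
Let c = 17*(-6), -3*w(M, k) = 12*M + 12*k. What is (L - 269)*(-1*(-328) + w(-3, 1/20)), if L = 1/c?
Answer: -46618861/510 ≈ -91410.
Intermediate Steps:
w(M, k) = -4*M - 4*k (w(M, k) = -(12*M + 12*k)/3 = -4*M - 4*k)
c = -102
L = -1/102 (L = 1/(-102) = -1/102 ≈ -0.0098039)
(L - 269)*(-1*(-328) + w(-3, 1/20)) = (-1/102 - 269)*(-1*(-328) + (-4*(-3) - 4/20)) = -27439*(328 + (12 - 4*1/20))/102 = -27439*(328 + (12 - 1/5))/102 = -27439*(328 + 59/5)/102 = -27439/102*1699/5 = -46618861/510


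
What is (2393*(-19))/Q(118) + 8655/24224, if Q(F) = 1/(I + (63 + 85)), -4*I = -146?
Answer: -203206927521/24224 ≈ -8.3887e+6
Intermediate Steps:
I = 73/2 (I = -¼*(-146) = 73/2 ≈ 36.500)
Q(F) = 2/369 (Q(F) = 1/(73/2 + (63 + 85)) = 1/(73/2 + 148) = 1/(369/2) = 2/369)
(2393*(-19))/Q(118) + 8655/24224 = (2393*(-19))/(2/369) + 8655/24224 = -45467*369/2 + 8655*(1/24224) = -16777323/2 + 8655/24224 = -203206927521/24224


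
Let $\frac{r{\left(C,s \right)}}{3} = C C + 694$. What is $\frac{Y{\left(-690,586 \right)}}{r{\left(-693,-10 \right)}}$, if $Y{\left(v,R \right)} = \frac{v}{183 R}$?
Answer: $- \frac{115}{25787682717} \approx -4.4595 \cdot 10^{-9}$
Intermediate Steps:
$Y{\left(v,R \right)} = \frac{v}{183 R}$ ($Y{\left(v,R \right)} = v \frac{1}{183 R} = \frac{v}{183 R}$)
$r{\left(C,s \right)} = 2082 + 3 C^{2}$ ($r{\left(C,s \right)} = 3 \left(C C + 694\right) = 3 \left(C^{2} + 694\right) = 3 \left(694 + C^{2}\right) = 2082 + 3 C^{2}$)
$\frac{Y{\left(-690,586 \right)}}{r{\left(-693,-10 \right)}} = \frac{\frac{1}{183} \left(-690\right) \frac{1}{586}}{2082 + 3 \left(-693\right)^{2}} = \frac{\frac{1}{183} \left(-690\right) \frac{1}{586}}{2082 + 3 \cdot 480249} = - \frac{115}{17873 \left(2082 + 1440747\right)} = - \frac{115}{17873 \cdot 1442829} = \left(- \frac{115}{17873}\right) \frac{1}{1442829} = - \frac{115}{25787682717}$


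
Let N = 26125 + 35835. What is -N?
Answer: -61960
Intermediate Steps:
N = 61960
-N = -1*61960 = -61960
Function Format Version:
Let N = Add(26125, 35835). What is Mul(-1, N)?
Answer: -61960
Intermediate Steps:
N = 61960
Mul(-1, N) = Mul(-1, 61960) = -61960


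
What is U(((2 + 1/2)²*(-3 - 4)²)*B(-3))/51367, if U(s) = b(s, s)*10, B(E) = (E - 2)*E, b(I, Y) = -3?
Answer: -30/51367 ≈ -0.00058403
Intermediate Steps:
B(E) = E*(-2 + E) (B(E) = (-2 + E)*E = E*(-2 + E))
U(s) = -30 (U(s) = -3*10 = -30)
U(((2 + 1/2)²*(-3 - 4)²)*B(-3))/51367 = -30/51367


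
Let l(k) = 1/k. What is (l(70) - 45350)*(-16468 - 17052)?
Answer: 10640920648/7 ≈ 1.5201e+9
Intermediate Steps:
(l(70) - 45350)*(-16468 - 17052) = (1/70 - 45350)*(-16468 - 17052) = (1/70 - 45350)*(-33520) = -3174499/70*(-33520) = 10640920648/7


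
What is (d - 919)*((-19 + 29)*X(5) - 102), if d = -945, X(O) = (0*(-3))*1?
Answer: 190128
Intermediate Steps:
X(O) = 0 (X(O) = 0*1 = 0)
(d - 919)*((-19 + 29)*X(5) - 102) = (-945 - 919)*((-19 + 29)*0 - 102) = -1864*(10*0 - 102) = -1864*(0 - 102) = -1864*(-102) = 190128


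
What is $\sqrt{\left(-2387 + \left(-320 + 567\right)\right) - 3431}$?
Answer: $3 i \sqrt{619} \approx 74.639 i$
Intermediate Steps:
$\sqrt{\left(-2387 + \left(-320 + 567\right)\right) - 3431} = \sqrt{\left(-2387 + 247\right) - 3431} = \sqrt{-2140 - 3431} = \sqrt{-5571} = 3 i \sqrt{619}$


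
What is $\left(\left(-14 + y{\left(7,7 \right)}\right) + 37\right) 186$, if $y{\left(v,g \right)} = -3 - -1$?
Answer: $3906$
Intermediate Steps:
$y{\left(v,g \right)} = -2$ ($y{\left(v,g \right)} = -3 + 1 = -2$)
$\left(\left(-14 + y{\left(7,7 \right)}\right) + 37\right) 186 = \left(\left(-14 - 2\right) + 37\right) 186 = \left(-16 + 37\right) 186 = 21 \cdot 186 = 3906$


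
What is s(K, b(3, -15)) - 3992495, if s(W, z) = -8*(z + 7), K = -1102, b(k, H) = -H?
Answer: -3992671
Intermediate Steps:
s(W, z) = -56 - 8*z (s(W, z) = -8*(7 + z) = -56 - 8*z)
s(K, b(3, -15)) - 3992495 = (-56 - (-8)*(-15)) - 3992495 = (-56 - 8*15) - 3992495 = (-56 - 120) - 3992495 = -176 - 3992495 = -3992671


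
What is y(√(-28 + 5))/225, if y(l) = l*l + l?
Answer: -23/225 + I*√23/225 ≈ -0.10222 + 0.021315*I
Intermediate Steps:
y(l) = l + l² (y(l) = l² + l = l + l²)
y(√(-28 + 5))/225 = (√(-28 + 5)*(1 + √(-28 + 5)))/225 = (√(-23)*(1 + √(-23)))*(1/225) = ((I*√23)*(1 + I*√23))*(1/225) = (I*√23*(1 + I*√23))*(1/225) = I*√23*(1 + I*√23)/225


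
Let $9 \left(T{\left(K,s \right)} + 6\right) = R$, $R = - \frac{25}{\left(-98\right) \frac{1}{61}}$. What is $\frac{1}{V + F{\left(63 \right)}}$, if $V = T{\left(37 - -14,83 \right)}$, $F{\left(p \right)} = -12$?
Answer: $- \frac{882}{14351} \approx -0.061459$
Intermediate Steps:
$R = \frac{1525}{98}$ ($R = - \frac{25}{\left(-98\right) \frac{1}{61}} = - \frac{25}{- \frac{98}{61}} = \left(-25\right) \left(- \frac{61}{98}\right) = \frac{1525}{98} \approx 15.561$)
$T{\left(K,s \right)} = - \frac{3767}{882}$ ($T{\left(K,s \right)} = -6 + \frac{1}{9} \cdot \frac{1525}{98} = -6 + \frac{1525}{882} = - \frac{3767}{882}$)
$V = - \frac{3767}{882} \approx -4.271$
$\frac{1}{V + F{\left(63 \right)}} = \frac{1}{- \frac{3767}{882} - 12} = \frac{1}{- \frac{14351}{882}} = - \frac{882}{14351}$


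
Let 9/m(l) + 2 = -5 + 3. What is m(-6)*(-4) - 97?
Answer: -88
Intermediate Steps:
m(l) = -9/4 (m(l) = 9/(-2 + (-5 + 3)) = 9/(-2 - 2) = 9/(-4) = 9*(-¼) = -9/4)
m(-6)*(-4) - 97 = -9/4*(-4) - 97 = 9 - 97 = -88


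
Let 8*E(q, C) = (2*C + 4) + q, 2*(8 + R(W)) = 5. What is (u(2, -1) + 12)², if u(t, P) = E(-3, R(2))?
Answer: 1849/16 ≈ 115.56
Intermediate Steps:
R(W) = -11/2 (R(W) = -8 + (½)*5 = -8 + 5/2 = -11/2)
E(q, C) = ½ + C/4 + q/8 (E(q, C) = ((2*C + 4) + q)/8 = ((4 + 2*C) + q)/8 = (4 + q + 2*C)/8 = ½ + C/4 + q/8)
u(t, P) = -5/4 (u(t, P) = ½ + (¼)*(-11/2) + (⅛)*(-3) = ½ - 11/8 - 3/8 = -5/4)
(u(2, -1) + 12)² = (-5/4 + 12)² = (43/4)² = 1849/16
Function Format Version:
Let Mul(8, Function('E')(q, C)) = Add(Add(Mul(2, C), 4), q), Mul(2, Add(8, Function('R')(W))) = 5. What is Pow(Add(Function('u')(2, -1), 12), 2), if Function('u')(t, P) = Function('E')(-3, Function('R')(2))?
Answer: Rational(1849, 16) ≈ 115.56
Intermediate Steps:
Function('R')(W) = Rational(-11, 2) (Function('R')(W) = Add(-8, Mul(Rational(1, 2), 5)) = Add(-8, Rational(5, 2)) = Rational(-11, 2))
Function('E')(q, C) = Add(Rational(1, 2), Mul(Rational(1, 4), C), Mul(Rational(1, 8), q)) (Function('E')(q, C) = Mul(Rational(1, 8), Add(Add(Mul(2, C), 4), q)) = Mul(Rational(1, 8), Add(Add(4, Mul(2, C)), q)) = Mul(Rational(1, 8), Add(4, q, Mul(2, C))) = Add(Rational(1, 2), Mul(Rational(1, 4), C), Mul(Rational(1, 8), q)))
Function('u')(t, P) = Rational(-5, 4) (Function('u')(t, P) = Add(Rational(1, 2), Mul(Rational(1, 4), Rational(-11, 2)), Mul(Rational(1, 8), -3)) = Add(Rational(1, 2), Rational(-11, 8), Rational(-3, 8)) = Rational(-5, 4))
Pow(Add(Function('u')(2, -1), 12), 2) = Pow(Add(Rational(-5, 4), 12), 2) = Pow(Rational(43, 4), 2) = Rational(1849, 16)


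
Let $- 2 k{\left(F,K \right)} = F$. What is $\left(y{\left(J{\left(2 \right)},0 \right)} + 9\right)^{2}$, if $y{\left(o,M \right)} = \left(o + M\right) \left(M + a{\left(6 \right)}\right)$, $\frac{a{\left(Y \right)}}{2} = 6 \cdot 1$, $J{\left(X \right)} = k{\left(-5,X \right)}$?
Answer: $1521$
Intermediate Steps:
$k{\left(F,K \right)} = - \frac{F}{2}$
$J{\left(X \right)} = \frac{5}{2}$ ($J{\left(X \right)} = \left(- \frac{1}{2}\right) \left(-5\right) = \frac{5}{2}$)
$a{\left(Y \right)} = 12$ ($a{\left(Y \right)} = 2 \cdot 6 \cdot 1 = 2 \cdot 6 = 12$)
$y{\left(o,M \right)} = \left(12 + M\right) \left(M + o\right)$ ($y{\left(o,M \right)} = \left(o + M\right) \left(M + 12\right) = \left(M + o\right) \left(12 + M\right) = \left(12 + M\right) \left(M + o\right)$)
$\left(y{\left(J{\left(2 \right)},0 \right)} + 9\right)^{2} = \left(\left(0^{2} + 12 \cdot 0 + 12 \cdot \frac{5}{2} + 0 \cdot \frac{5}{2}\right) + 9\right)^{2} = \left(\left(0 + 0 + 30 + 0\right) + 9\right)^{2} = \left(30 + 9\right)^{2} = 39^{2} = 1521$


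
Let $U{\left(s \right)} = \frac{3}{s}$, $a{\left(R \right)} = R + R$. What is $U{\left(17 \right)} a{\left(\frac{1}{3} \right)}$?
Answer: $\frac{2}{17} \approx 0.11765$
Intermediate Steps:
$a{\left(R \right)} = 2 R$
$U{\left(17 \right)} a{\left(\frac{1}{3} \right)} = \frac{3}{17} \cdot \frac{2}{3} = \frac{2}{17}$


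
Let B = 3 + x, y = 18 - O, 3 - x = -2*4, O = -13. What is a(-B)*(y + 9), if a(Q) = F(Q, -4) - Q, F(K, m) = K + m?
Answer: -160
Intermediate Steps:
x = 11 (x = 3 - (-2)*4 = 3 - 1*(-8) = 3 + 8 = 11)
y = 31 (y = 18 - 1*(-13) = 18 + 13 = 31)
B = 14 (B = 3 + 11 = 14)
a(Q) = -4 (a(Q) = (Q - 4) - Q = (-4 + Q) - Q = -4)
a(-B)*(y + 9) = -4*(31 + 9) = -4*40 = -160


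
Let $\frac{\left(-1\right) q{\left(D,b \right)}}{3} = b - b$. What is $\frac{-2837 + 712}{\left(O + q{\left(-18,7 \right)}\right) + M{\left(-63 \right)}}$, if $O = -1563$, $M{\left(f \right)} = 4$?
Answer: $\frac{2125}{1559} \approx 1.3631$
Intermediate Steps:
$q{\left(D,b \right)} = 0$ ($q{\left(D,b \right)} = - 3 \left(b - b\right) = \left(-3\right) 0 = 0$)
$\frac{-2837 + 712}{\left(O + q{\left(-18,7 \right)}\right) + M{\left(-63 \right)}} = \frac{-2837 + 712}{\left(-1563 + 0\right) + 4} = - \frac{2125}{-1563 + 4} = - \frac{2125}{-1559} = \left(-2125\right) \left(- \frac{1}{1559}\right) = \frac{2125}{1559}$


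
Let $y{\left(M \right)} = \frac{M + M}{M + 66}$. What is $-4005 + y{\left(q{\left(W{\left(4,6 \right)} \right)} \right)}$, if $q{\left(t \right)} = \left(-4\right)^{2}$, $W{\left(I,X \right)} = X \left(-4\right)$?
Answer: $- \frac{164189}{41} \approx -4004.6$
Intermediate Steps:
$W{\left(I,X \right)} = - 4 X$
$q{\left(t \right)} = 16$
$y{\left(M \right)} = \frac{2 M}{66 + M}$
$-4005 + y{\left(q{\left(W{\left(4,6 \right)} \right)} \right)} = -4005 + 2 \cdot 16 \frac{1}{66 + 16} = -4005 + 2 \cdot 16 \cdot \frac{1}{82} = -4005 + \frac{16}{41} = - \frac{164189}{41}$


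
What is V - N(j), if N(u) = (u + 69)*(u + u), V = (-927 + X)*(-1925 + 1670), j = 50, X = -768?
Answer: 420325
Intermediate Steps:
V = 432225 (V = (-927 - 768)*(-1925 + 1670) = -1695*(-255) = 432225)
N(u) = 2*u*(69 + u) (N(u) = (69 + u)*(2*u) = 2*u*(69 + u))
V - N(j) = 432225 - 2*50*(69 + 50) = 432225 - 2*50*119 = 432225 - 1*11900 = 432225 - 11900 = 420325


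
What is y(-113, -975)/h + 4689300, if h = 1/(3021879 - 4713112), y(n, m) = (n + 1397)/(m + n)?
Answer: 1818375393/272 ≈ 6.6852e+6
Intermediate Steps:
y(n, m) = (1397 + n)/(m + n)
h = -1/1691233 (h = 1/(-1691233) = -1/1691233 ≈ -5.9128e-7)
y(-113, -975)/h + 4689300 = ((1397 - 113)/(-975 - 113))/(-1/1691233) + 4689300 = (1284/(-1088))*(-1691233) + 4689300 = -1/1088*1284*(-1691233) + 4689300 = -321/272*(-1691233) + 4689300 = 542885793/272 + 4689300 = 1818375393/272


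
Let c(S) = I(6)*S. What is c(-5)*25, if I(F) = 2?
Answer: -250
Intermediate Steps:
c(S) = 2*S
c(-5)*25 = (2*(-5))*25 = -10*25 = -250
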